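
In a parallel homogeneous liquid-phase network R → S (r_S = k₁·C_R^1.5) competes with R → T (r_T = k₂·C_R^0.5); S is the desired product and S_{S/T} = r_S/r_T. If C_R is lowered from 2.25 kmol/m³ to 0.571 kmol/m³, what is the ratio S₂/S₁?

0.254

S_{S/T} = (k₁/k₂)·C_R, so S₂/S₁ = (C_{R,2}/C_{R,1}).
= 0.571/2.25 = 0.254.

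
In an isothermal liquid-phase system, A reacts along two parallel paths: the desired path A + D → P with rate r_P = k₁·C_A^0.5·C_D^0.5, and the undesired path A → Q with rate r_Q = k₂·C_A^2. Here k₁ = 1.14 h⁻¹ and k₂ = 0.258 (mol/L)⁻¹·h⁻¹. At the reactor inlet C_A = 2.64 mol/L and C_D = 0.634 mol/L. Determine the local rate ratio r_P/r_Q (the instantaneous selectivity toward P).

S_{P/Q} = r_P/r_Q = (k₁·C_A^0.5·C_D^0.5)/(k₂·C_A^2) = (k₁/k₂)·C_A^-1.5·C_D^0.5.
= (1.14×2.640^0.5×0.6340^0.5) / (0.258×2.640^2) = 1.475/1.798 = 0.820.

0.820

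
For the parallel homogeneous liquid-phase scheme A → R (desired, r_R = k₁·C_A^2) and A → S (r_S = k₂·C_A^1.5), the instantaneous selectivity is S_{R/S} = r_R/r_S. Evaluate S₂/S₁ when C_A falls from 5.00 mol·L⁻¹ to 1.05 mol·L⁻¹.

0.458

S_{R/S} = (k₁/k₂)·C_A^0.5, so S₂/S₁ = (C_{A,2}/C_{A,1})^0.5.
= (1.05/5.00)^0.5 = (0.2100)^0.5 = 0.458.
Selectivity toward R falls as C_A falls — high-concentration operation is favoured.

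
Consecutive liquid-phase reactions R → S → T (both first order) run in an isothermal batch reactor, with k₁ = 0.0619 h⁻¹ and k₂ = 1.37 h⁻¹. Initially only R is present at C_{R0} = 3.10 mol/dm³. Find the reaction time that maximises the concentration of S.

The intermediate peaks when r₁ = r₂, i.e. k₁e^(−k₁t) = k₂e^(−k₂t), giving t_opt = ln(k₂/k₁)/(k₂−k₁).
= ln(1.37/0.0619)/(1.37−0.0619) = ln(22.13)/1.308 = 3.097/1.308 = 2.37 h.

2.37 h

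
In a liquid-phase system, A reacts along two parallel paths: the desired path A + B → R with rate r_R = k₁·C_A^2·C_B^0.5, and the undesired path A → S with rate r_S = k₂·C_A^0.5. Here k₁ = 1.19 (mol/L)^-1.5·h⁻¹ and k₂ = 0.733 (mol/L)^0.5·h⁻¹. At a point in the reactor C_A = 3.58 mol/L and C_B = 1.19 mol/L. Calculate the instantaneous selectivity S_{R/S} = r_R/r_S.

S_{R/S} = r_R/r_S = (k₁·C_A^2·C_B^0.5)/(k₂·C_A^0.5) = (k₁/k₂)·C_A^1.5·C_B^0.5.
= (1.19×3.580^2×1.190^0.5) / (0.733×3.580^0.5) = 16.64/1.387 = 12.0.
Since the desired path is higher order in A, keeping C_A high (PFR or concentrated feed) favours R.

12.0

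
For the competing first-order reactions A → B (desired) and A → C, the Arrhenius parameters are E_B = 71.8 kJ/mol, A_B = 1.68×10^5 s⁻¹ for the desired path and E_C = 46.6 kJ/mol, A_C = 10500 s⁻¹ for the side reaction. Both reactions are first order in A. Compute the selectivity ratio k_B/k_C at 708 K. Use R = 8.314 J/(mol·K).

k_B/k_C = (A_B/A_C)·exp[−(E_B−E_C)/(RT)] = (A_B/A_C)·exp[(E_C−E_B)/(RT)].
(E_C−E_B)/(RT) = (46.6−71.8)×10³/(8.314×708) = -25200/5886 = -4.281.
k_B/k_C = (1.68×10^5/10500)·exp(-4.281) = 16.00 × 0.01383 = 0.221.
Since E_B > E_C, raising the temperature improves selectivity toward B.

0.221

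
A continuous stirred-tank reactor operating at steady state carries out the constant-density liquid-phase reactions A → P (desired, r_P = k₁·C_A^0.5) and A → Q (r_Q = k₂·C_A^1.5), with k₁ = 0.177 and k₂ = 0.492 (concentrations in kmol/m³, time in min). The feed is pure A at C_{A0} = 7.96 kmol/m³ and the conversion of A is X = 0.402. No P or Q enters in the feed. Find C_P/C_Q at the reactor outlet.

0.0756

Exit C_A = C_{A0}(1−X) = 7.96×0.598 = 4.760 kmol/m³.
In a CSTR the entire volume is at exit conditions, so r_P = 0.177×4.760^0.5 = 0.3862 and r_Q = 0.492×4.760^1.5 = 5.110.
Overall selectivity = C_P/C_Q = r_Pτ/(r_Qτ) = r_P/r_Q = 0.0756.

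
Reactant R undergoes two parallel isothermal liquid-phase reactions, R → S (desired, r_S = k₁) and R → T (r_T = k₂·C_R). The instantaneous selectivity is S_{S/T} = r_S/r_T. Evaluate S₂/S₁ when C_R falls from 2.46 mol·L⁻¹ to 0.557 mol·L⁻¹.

4.42

S_{S/T} = (k₁/k₂)·C_R⁻¹, so S₂/S₁ = (C_{R,2}/C_{R,1})⁻¹.
= 2.46/0.557 = 4.42.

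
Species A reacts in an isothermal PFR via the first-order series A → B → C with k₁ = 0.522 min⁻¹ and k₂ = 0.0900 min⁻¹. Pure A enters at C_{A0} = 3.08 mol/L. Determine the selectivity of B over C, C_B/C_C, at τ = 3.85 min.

3.99

The intermediate concentration in a first-order A→B→C sequence is C_B = k₁C_{A0}(e^(−k₁τ) − e^(−k₂τ))/(k₂−k₁).
e^(−k₁τ) = e^(−0.522×3.85) = e^(−2.010) = 0.1340; e^(−k₂τ) = e^(−0.3465) = 0.7072.
C_B = 0.522×3.08/(0.0900−0.522) × (0.1340−0.7072) = (-3.722)×(-0.5731) = 2.133 mol/L.
C_A = C_{A0}e^(−k₁τ) = 0.4128 mol/L, so C_C = C_{A0}−C_A−C_B = 0.5342 mol/L; C_B/C_C = 3.99.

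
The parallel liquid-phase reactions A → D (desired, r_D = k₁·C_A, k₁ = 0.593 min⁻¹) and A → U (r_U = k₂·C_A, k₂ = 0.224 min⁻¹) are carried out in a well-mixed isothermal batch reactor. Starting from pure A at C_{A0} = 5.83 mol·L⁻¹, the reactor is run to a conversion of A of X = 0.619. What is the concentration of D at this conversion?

2.62 mol·L⁻¹

C_A = C_{A0}(1−X) = 2.221 mol·L⁻¹.
Both paths are first order in A, so the instantaneous fraction to D is constant: dC_D/d(−C_A) = k₁/(k₁+k₂) = 0.7258.
C_D = 0.7258·(C_{A0}−C_A) = 0.7258×3.609 = 2.62 mol·L⁻¹.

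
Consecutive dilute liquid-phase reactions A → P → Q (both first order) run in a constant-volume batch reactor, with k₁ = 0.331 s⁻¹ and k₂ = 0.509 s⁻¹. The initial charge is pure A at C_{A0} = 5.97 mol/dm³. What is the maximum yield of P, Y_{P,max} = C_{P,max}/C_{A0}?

For a first-order series the maximum intermediate yield is C_{P,max}/C_{A0} = (k₁/k₂)^[k₂/(k₂−k₁)].
= (0.331/0.509)^(0.509/(0.509−0.331)) = (0.6503)^(2.860) = 0.2921.

0.292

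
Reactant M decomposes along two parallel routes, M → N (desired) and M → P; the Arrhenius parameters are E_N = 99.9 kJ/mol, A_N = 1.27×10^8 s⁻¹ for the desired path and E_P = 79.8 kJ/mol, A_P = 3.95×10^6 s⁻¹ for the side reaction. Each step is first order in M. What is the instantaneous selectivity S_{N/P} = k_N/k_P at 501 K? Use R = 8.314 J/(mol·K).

0.258

Since both paths have the same order in M, the concentration cancels and S_{N/P} = k_N/k_P = (A_N/A_P)·exp[(E_P−E_N)/(RT)].
(E_P−E_N)/(RT) = (79.8−99.9)×10³/(8.314×501) = -20100/4165 = -4.826.
k_N/k_P = (1.27×10^8/3.95×10^6)·exp(-4.826) = 32.15 × 0.008022 = 0.258.
Since E_N > E_P, raising the temperature improves selectivity toward N.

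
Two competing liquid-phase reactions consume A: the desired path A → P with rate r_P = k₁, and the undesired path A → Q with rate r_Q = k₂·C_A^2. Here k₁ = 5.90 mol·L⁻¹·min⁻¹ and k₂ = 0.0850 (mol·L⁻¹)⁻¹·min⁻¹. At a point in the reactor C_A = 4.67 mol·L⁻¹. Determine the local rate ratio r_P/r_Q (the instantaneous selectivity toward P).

3.18

S_{P/Q} = r_P/r_Q = (k₁)/(k₂·C_A^2) = (k₁/k₂)·C_A^-2.
= (5.90) / (0.0850×4.670^2) = 5.900/1.854 = 3.18.
The undesired path is higher order in A, so low C_A (CSTR or dilute feed) favours P.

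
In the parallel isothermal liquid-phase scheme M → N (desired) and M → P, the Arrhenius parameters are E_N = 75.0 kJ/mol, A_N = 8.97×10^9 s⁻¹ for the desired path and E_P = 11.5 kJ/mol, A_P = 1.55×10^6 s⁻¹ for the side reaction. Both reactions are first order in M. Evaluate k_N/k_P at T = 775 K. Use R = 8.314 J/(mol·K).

With equal orders, S_{N/P} = k_N/k_P = (A_N/A_P)·exp[(E_P−E_N)/(RT)].
(E_P−E_N)/(RT) = (11.5−75.0)×10³/(8.314×775) = -63500/6443 = -9.855.
k_N/k_P = (8.97×10^9/1.55×10^6)·exp(-9.855) = 5787 × 5.248×10^-5 = 0.304.
Since E_N > E_P, raising the temperature improves selectivity toward N.

0.304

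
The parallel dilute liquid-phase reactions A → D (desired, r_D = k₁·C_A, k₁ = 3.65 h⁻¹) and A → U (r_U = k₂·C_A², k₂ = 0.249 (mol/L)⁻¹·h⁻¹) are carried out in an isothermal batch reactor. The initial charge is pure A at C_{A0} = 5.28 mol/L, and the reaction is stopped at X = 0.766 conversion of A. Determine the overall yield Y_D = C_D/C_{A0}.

0.629

C_A = C_{A0}(1−X) = 1.236 mol/L.
Along a PFR/batch, dC_D/dC_A = −r_D/(r_D+r_U) = −k₁/(k₁+k₂·C_A).
Integrating from C_{A0} to C_A: C_D = (3.65/0.249)·ln[(3.65+0.249·5.28)/(3.65+0.249·1.24)] = 14.66·ln(4.965/3.958) = 3.323 mol/L.
Y_D = C_D/C_{A0} = 3.323/5.28 = 0.629.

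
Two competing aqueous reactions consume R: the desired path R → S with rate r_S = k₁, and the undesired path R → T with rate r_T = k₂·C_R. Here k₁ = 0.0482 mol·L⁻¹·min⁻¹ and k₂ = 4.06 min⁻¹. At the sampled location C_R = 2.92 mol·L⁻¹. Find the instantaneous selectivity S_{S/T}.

0.00407

S_{S/T} = r_S/r_T = (k₁)/(k₂·C_R) = (k₁/k₂)·C_R⁻¹.
= (0.0482) / (4.06×2.920) = 0.04820/11.86 = 0.00407.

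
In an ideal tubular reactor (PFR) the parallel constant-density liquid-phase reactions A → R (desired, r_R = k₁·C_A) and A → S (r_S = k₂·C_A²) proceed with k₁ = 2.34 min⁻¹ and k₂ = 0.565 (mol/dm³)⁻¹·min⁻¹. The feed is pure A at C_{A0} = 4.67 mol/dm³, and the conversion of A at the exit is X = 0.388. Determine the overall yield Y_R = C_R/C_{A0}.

0.204

C_A = C_{A0}(1−X) = 2.858 mol/dm³.
Along a PFR/batch, dC_R/dC_A = −r_R/(r_R+r_S) = −k₁/(k₁+k₂·C_A).
Integrating from C_{A0} to C_A: C_R = (2.34/0.565)·ln[(2.34+0.565·4.67)/(2.34+0.565·2.86)] = 4.142·ln(4.979/3.955) = 0.9534 mol/dm³.
Y_R = C_R/C_{A0} = 0.9534/4.67 = 0.204.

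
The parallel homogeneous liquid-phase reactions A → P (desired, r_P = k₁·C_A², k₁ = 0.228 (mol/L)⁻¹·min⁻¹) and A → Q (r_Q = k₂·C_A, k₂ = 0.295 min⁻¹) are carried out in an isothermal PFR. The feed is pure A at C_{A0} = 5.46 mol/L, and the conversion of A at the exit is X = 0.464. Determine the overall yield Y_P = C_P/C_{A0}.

C_A = C_{A0}(1−X) = 2.927 mol/L.
Along a PFR/batch, dC_Q/dC_A = −r_Q/(r_P+r_Q) = −k₂/(k₂+k₁·C_A).
Integrating from C_{A0} to C_A: C_Q = (0.295/0.228)·ln[(0.295+0.228·5.46)/(0.295+0.228·2.93)] = 1.294·ln(1.540/0.9623) = 0.6083 mol/L.
Then C_P = (C_{A0}−C_A) − C_Q = 2.533 − 0.6083 = 1.925 mol/L.
Y_P = C_P/C_{A0} = 1.925/5.46 = 0.353.

0.353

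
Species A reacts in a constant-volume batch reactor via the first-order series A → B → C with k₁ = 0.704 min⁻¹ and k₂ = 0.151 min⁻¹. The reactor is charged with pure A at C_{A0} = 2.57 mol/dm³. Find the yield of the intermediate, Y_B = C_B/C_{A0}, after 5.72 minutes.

The intermediate concentration in a first-order A→B→C sequence is C_B = k₁C_{A0}(e^(−k₁t) − e^(−k₂t))/(k₂−k₁).
e^(−k₁t) = e^(−0.704×5.72) = e^(−4.027) = 0.01783; e^(−k₂t) = e^(−0.8637) = 0.4216.
C_B = 0.704×2.57/(0.151−0.704) × (0.01783−0.4216) = (-3.272)×(-0.4038) = 1.321 mol/dm³.
Y_B = C_B/C_{A0} = 1.321/2.57 = 0.514.

0.514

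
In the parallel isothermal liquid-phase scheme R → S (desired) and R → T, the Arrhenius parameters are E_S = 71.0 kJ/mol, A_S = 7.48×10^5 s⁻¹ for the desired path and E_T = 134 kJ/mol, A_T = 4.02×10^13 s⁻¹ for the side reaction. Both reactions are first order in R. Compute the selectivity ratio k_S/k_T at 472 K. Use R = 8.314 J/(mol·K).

0.175

k_S/k_T = (A_S/A_T)·exp[−(E_S−E_T)/(RT)] = (A_S/A_T)·exp[(E_T−E_S)/(RT)].
(E_T−E_S)/(RT) = (134−71.0)×10³/(8.314×472) = 63000/3924 = 16.05.
k_S/k_T = (7.48×10^5/4.02×10^13)·exp(16.05) = 1.861×10^-8 × 9.381×10^6 = 0.175.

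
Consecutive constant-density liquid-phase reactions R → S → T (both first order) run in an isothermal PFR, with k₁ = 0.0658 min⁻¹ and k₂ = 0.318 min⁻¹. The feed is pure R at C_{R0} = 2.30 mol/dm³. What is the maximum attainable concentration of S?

0.316 mol/dm³

At the optimum, C_{S,max}/C_{R0} = (k₁/k₂)^[k₂/(k₂−k₁)].
= (0.0658/0.318)^(0.318/(0.318−0.0658)) = (0.2069)^(1.261) = 0.1372.
C_{S,max} = 0.1372×2.30 = 0.316 mol/dm³.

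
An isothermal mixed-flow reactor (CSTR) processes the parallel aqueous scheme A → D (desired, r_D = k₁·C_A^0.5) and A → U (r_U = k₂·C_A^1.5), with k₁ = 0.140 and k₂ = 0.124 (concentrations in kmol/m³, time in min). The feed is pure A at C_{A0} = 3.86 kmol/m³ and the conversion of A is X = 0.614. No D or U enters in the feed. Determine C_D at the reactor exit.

Exit C_A = C_{A0}(1−X) = 3.86×0.386 = 1.490 kmol/m³.
Rates in a CSTR are evaluated at the outlet concentration: r_D = 0.140×1.490^0.5 = 0.1709, r_U = 0.124×1.490^1.5 = 0.2255.
Fraction of consumed A going to D: r_D/(r_D+r_U) = 0.4311.
C_D = 0.4311·C_{A0}·X = 0.4311×3.86×0.614 = 1.02 kmol/m³.

1.02 kmol/m³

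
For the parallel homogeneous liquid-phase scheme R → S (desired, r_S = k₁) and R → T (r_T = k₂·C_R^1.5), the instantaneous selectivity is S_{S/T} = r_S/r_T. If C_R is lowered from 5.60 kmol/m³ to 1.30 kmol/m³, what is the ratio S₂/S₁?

8.94

S_{S/T} = (k₁/k₂)·C_R^-1.5, so S₂/S₁ = (C_{R,2}/C_{R,1})^-1.5.
= (1.30/5.60)^(-1.5) = (0.2321)^(-1.5) = 8.94.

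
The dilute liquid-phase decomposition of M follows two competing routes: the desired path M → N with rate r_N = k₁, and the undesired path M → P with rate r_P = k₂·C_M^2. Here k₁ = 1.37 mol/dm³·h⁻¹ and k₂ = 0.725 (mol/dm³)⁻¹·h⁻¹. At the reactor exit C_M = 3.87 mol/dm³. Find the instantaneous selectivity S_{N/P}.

0.126

S_{N/P} = r_N/r_P = (k₁)/(k₂·C_M^2) = (k₁/k₂)·C_M^-2.
= (1.37) / (0.725×3.870^2) = 1.370/10.86 = 0.126.
The undesired path is higher order in M, so low C_M (CSTR or dilute feed) favours N.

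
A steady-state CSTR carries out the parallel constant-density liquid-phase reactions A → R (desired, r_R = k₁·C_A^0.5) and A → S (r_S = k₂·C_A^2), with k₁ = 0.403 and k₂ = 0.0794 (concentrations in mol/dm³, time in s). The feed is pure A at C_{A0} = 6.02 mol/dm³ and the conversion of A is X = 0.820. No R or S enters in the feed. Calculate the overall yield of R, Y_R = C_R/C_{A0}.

Exit C_A = C_{A0}(1−X) = 6.02×0.180 = 1.084 mol/dm³.
Rates in a CSTR are evaluated at the outlet concentration: r_R = 0.403×1.084^0.5 = 0.4195, r_S = 0.0794×1.084^2 = 0.09323.
Fraction of consumed A going to R: r_R/(r_R+r_S) = 0.8182.
C_R = 0.8182·C_{A0}·X = 0.8182×6.02×0.820 = 4.04 mol/dm³; Y_R = C_R/C_{A0} = 0.671.

0.671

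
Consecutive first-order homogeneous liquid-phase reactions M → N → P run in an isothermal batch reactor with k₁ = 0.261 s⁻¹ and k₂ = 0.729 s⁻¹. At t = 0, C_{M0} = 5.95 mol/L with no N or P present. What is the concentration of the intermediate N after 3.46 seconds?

The intermediate concentration in a first-order A→B→C sequence is C_N = k₁C_{M0}(e^(−k₁t) − e^(−k₂t))/(k₂−k₁).
e^(−k₁t) = e^(−0.261×3.46) = e^(−0.9031) = 0.4053; e^(−k₂t) = e^(−2.522) = 0.08027.
C_N = 0.261×5.95/(0.729−0.261) × (0.4053−0.08027) = 3.318×0.3251 = 1.079 mol/L.

1.08 mol/L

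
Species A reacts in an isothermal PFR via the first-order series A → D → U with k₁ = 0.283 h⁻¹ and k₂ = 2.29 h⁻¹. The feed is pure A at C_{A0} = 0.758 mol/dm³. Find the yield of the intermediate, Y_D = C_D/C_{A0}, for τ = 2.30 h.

For first-order series with pure A initially, C_D(τ) = k₁C_{A0}/(k₂−k₁)·(e^(−k₁τ) − e^(−k₂τ)).
e^(−k₁τ) = e^(−0.283×2.30) = e^(−0.6509) = 0.5216; e^(−k₂τ) = e^(−5.267) = 0.005159.
C_D = 0.283×0.758/(2.29−0.283) × (0.5216−0.005159) = 0.1069×0.5164 = 0.05520 mol/dm³.
Y_D = C_D/C_{A0} = 0.05520/0.758 = 0.0728.

0.0728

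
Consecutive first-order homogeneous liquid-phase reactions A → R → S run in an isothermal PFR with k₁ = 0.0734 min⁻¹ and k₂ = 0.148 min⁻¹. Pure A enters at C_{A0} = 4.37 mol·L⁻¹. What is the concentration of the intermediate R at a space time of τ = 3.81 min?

Solving the coupled first-order balances gives C_R(τ) = [k₁/(k₂−k₁)]·C_{A0}·(e^(−k₁τ) − e^(−k₂τ)).
e^(−k₁τ) = e^(−0.0734×3.81) = e^(−0.2797) = 0.7560; e^(−k₂τ) = e^(−0.5639) = 0.5690.
C_R = 0.0734×4.37/(0.148−0.0734) × (0.7560−0.5690) = 4.300×0.1870 = 0.8043 mol·L⁻¹.

0.804 mol·L⁻¹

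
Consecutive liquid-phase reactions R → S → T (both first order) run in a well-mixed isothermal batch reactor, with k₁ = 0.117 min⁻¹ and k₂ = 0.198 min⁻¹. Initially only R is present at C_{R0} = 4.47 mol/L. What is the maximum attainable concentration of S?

1.24 mol/L

At the optimum, C_{S,max}/C_{R0} = (k₁/k₂)^[k₂/(k₂−k₁)].
= (0.117/0.198)^(0.198/(0.198−0.117)) = (0.5909)^(2.444) = 0.2764.
C_{S,max} = 0.2764×4.47 = 1.24 mol/L.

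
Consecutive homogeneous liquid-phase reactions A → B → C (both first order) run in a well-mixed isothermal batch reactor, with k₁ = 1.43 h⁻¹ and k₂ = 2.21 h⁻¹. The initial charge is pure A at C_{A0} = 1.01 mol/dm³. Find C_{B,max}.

0.294 mol/dm³

For a first-order series the maximum intermediate yield is C_{B,max}/C_{A0} = (k₁/k₂)^[k₂/(k₂−k₁)].
= (1.43/2.21)^(2.21/(2.21−1.43)) = (0.6471)^(2.833) = 0.2913.
C_{B,max} = 0.2913×1.01 = 0.294 mol/dm³.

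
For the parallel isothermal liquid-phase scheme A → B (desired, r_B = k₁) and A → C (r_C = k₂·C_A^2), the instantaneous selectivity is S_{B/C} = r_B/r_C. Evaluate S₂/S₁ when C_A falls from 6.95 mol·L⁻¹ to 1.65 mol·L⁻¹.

17.7

S_{B/C} = (k₁/k₂)·C_A^-2, so S₂/S₁ = (C_{A,2}/C_{A,1})^-2.
= (1.65/6.95)^(-2) = (0.2374)^(-2) = 17.7.
Selectivity toward B rises as C_A falls — low-concentration operation is favoured.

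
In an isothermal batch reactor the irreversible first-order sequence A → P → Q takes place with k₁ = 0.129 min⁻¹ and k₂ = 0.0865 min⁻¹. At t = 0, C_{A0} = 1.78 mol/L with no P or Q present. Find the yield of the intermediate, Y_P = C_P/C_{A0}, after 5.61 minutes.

0.396

Solving the coupled first-order balances gives C_P(t) = [k₁/(k₂−k₁)]·C_{A0}·(e^(−k₁t) − e^(−k₂t)).
e^(−k₁t) = e^(−0.129×5.61) = e^(−0.7237) = 0.4850; e^(−k₂t) = e^(−0.4853) = 0.6155.
C_P = 0.129×1.78/(0.0865−0.129) × (0.4850−0.6155) = (-5.403)×(-0.1306) = 0.7055 mol/L.
Y_P = C_P/C_{A0} = 0.7055/1.78 = 0.396.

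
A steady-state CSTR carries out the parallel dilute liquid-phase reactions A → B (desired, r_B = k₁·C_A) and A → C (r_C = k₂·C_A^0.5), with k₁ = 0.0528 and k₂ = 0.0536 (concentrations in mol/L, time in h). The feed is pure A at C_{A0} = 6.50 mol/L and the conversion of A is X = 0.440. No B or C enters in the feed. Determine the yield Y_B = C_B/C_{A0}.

0.287

Exit C_A = C_{A0}(1−X) = 6.50×0.560 = 3.640 mol/L.
Rates in a CSTR are evaluated at the outlet concentration: r_B = 0.0528×3.640 = 0.1922, r_C = 0.0536×3.640^0.5 = 0.1023.
Fraction of consumed A going to B: r_B/(r_B+r_C) = 0.6527.
C_B = 0.6527·C_{A0}·X = 0.6527×6.50×0.440 = 1.87 mol/L; Y_B = C_B/C_{A0} = 0.287.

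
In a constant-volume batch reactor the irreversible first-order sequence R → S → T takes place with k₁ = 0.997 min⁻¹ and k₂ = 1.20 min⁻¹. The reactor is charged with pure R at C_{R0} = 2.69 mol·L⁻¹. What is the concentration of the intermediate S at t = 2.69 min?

For first-order series with pure R initially, C_S(t) = k₁C_{R0}/(k₂−k₁)·(e^(−k₁t) − e^(−k₂t)).
e^(−k₁t) = e^(−0.997×2.69) = e^(−2.682) = 0.06843; e^(−k₂t) = e^(−3.228) = 0.03964.
C_S = 0.997×2.69/(1.20−0.997) × (0.06843−0.03964) = 13.21×0.02879 = 0.3804 mol·L⁻¹.

0.380 mol·L⁻¹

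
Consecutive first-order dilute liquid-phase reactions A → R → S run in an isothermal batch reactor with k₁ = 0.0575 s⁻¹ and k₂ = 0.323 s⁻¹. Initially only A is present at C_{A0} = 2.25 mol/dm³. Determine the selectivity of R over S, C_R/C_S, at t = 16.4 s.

For first-order series with pure A initially, C_R(t) = k₁C_{A0}/(k₂−k₁)·(e^(−k₁t) − e^(−k₂t)).
e^(−k₁t) = e^(−0.0575×16.4) = e^(−0.9430) = 0.3895; e^(−k₂t) = e^(−5.297) = 0.005006.
C_R = 0.0575×2.25/(0.323−0.0575) × (0.3895−0.005006) = 0.4873×0.3845 = 0.1873 mol/dm³.
C_A = C_{A0}e^(−k₁t) = 0.8763 mol/dm³, so C_S = C_{A0}−C_A−C_R = 1.186 mol/dm³; C_R/C_S = 0.158.

0.158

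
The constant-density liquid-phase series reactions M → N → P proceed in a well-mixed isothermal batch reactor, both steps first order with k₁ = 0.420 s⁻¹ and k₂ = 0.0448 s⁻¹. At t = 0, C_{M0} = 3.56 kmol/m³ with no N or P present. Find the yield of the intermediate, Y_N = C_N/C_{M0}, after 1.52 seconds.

Solving the coupled first-order balances gives C_N(t) = [k₁/(k₂−k₁)]·C_{M0}·(e^(−k₁t) − e^(−k₂t)).
e^(−k₁t) = e^(−0.420×1.52) = e^(−0.6384) = 0.5281; e^(−k₂t) = e^(−0.06810) = 0.9342.
C_N = 0.420×3.56/(0.0448−0.420) × (0.5281−0.9342) = (-3.985)×(-0.4060) = 1.618 kmol/m³.
Y_N = C_N/C_{M0} = 1.618/3.56 = 0.455.

0.455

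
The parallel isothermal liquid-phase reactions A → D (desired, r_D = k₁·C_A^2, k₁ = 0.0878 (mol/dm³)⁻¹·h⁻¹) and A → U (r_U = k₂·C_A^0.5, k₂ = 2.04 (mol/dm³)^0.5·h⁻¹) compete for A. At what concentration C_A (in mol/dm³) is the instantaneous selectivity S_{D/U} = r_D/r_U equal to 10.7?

39.5 mol/dm³

S_{D/U} = (k₁/k₂)·C_A^1.5 ⇒ C_A = (S·k₂/k₁)^(1/1.5).
= (10.7×2.04/0.0878)^(0.6667) = (248.6)^(0.6667) = 39.5 mol/dm³.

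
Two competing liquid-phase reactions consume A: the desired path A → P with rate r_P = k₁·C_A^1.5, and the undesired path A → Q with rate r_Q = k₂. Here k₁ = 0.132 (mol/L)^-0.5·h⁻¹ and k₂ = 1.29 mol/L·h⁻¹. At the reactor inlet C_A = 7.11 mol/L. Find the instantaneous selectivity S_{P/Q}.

1.94

S_{P/Q} = r_P/r_Q = (k₁·C_A^1.5)/(k₂) = (k₁/k₂)·C_A^1.5.
= (0.132×7.110^1.5) / (1.29) = 2.503/1.290 = 1.94.
Since the desired path is higher order in A, keeping C_A high (PFR or concentrated feed) favours P.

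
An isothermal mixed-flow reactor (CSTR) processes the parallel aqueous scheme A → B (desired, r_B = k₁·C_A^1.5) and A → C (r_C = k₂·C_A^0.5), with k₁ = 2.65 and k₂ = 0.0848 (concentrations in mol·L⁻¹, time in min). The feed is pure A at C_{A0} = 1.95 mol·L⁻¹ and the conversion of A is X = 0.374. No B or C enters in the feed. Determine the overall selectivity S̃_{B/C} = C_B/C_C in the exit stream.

Exit C_A = C_{A0}(1−X) = 1.95×0.626 = 1.221 mol·L⁻¹.
A CSTR operates uniformly at the exit composition, giving r_B = 3.574 and r_C = 0.09369 (each k·C_A^n at C_A = 1.221).
Overall selectivity = C_B/C_C = r_Bτ/(r_Cτ) = r_B/r_C = 38.1.

38.1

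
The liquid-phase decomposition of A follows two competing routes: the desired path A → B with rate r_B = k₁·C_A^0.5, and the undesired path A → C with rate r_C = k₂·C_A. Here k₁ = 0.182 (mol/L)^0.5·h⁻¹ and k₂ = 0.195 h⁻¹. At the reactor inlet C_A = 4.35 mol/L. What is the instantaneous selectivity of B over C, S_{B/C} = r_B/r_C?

S_{B/C} = r_B/r_C = (k₁·C_A^0.5)/(k₂·C_A) = (k₁/k₂)·C_A^-0.5.
= (0.182×4.350^0.5) / (0.195×4.350) = 0.3796/0.8482 = 0.447.
The undesired path is higher order in A, so low C_A (CSTR or dilute feed) favours B.

0.447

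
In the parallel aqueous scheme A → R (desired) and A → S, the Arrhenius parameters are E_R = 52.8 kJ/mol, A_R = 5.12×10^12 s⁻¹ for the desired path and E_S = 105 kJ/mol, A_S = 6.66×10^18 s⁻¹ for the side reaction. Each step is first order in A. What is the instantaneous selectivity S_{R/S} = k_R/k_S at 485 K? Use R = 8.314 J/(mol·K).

0.322

Since both paths have the same order in A, the concentration cancels and S_{R/S} = k_R/k_S = (A_R/A_S)·exp[(E_S−E_R)/(RT)].
(E_S−E_R)/(RT) = (105−52.8)×10³/(8.314×485) = 52200/4032 = 12.95.
k_R/k_S = (5.12×10^12/6.66×10^18)·exp(12.95) = 7.688×10^-7 × 4.189×10^5 = 0.322.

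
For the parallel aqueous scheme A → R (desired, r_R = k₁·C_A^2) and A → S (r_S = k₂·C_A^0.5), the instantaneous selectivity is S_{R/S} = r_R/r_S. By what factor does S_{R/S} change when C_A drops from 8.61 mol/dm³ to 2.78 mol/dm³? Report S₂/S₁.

0.183

S_{R/S} = (k₁/k₂)·C_A^1.5, so S₂/S₁ = (C_{A,2}/C_{A,1})^1.5.
= (2.78/8.61)^1.5 = (0.3229)^1.5 = 0.183.
Selectivity toward R falls as C_A falls — high-concentration operation is favoured.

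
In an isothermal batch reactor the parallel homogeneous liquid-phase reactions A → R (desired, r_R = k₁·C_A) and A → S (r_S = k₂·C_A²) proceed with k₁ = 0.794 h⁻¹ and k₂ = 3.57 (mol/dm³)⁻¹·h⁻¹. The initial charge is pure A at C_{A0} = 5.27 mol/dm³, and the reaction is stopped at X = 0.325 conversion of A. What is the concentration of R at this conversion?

0.0831 mol/dm³

C_A = C_{A0}(1−X) = 3.557 mol/dm³.
Along a PFR/batch, dC_R/dC_A = −r_R/(r_R+r_S) = −k₁/(k₁+k₂·C_A).
Integrating from C_{A0} to C_A: C_R = (0.794/3.57)·ln[(0.794+3.57·5.27)/(0.794+3.57·3.56)] = 0.2224·ln(19.61/13.49) = 0.08312 mol/dm³.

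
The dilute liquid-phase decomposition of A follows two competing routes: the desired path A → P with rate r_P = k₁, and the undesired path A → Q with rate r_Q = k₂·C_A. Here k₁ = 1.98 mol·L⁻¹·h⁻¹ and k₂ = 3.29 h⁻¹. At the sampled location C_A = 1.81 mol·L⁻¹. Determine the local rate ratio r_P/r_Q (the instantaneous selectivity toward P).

0.332

S_{P/Q} = r_P/r_Q = (k₁)/(k₂·C_A) = (k₁/k₂)·C_A⁻¹.
= (1.98) / (3.29×1.810) = 1.980/5.955 = 0.332.
The undesired path is higher order in A, so low C_A (CSTR or dilute feed) favours P.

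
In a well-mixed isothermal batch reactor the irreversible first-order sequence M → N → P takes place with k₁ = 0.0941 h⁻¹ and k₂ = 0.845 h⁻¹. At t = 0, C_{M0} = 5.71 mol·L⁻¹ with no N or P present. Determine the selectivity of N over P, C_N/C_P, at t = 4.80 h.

0.271

For first-order series with pure M initially, C_N(t) = k₁C_{M0}/(k₂−k₁)·(e^(−k₁t) − e^(−k₂t)).
e^(−k₁t) = e^(−0.0941×4.80) = e^(−0.4517) = 0.6366; e^(−k₂t) = e^(−4.056) = 0.01732.
C_N = 0.0941×5.71/(0.845−0.0941) × (0.6366−0.01732) = 0.7156×0.6192 = 0.4431 mol·L⁻¹.
C_M = C_{M0}e^(−k₁t) = 3.635 mol·L⁻¹, so C_P = C_{M0}−C_M−C_N = 1.632 mol·L⁻¹; C_N/C_P = 0.271.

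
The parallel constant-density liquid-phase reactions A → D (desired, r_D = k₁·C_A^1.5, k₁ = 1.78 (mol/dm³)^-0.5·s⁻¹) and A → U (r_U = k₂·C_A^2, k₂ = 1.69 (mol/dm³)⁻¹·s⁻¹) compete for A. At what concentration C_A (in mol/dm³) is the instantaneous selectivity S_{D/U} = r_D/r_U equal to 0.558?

S_{D/U} = (k₁/k₂)·C_A^-0.5 ⇒ C_A = (S·k₂/k₁)^(-2).
= (0.558×1.69/1.78)^(-2) = (0.5298)^(-2) = 3.56 mol/dm³.

3.56 mol/dm³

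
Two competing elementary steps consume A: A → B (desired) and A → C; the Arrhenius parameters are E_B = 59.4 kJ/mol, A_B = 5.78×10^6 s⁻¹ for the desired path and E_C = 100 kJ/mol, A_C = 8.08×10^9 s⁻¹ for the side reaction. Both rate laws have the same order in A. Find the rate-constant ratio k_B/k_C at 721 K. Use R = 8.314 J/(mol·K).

Since both paths have the same order in A, the concentration cancels and S_{B/C} = k_B/k_C = (A_B/A_C)·exp[(E_C−E_B)/(RT)].
(E_C−E_B)/(RT) = (100−59.4)×10³/(8.314×721) = 40600/5994 = 6.773.
k_B/k_C = (5.78×10^6/8.08×10^9)·exp(6.773) = 7.153×10^-4 × 873.9 = 0.625.

0.625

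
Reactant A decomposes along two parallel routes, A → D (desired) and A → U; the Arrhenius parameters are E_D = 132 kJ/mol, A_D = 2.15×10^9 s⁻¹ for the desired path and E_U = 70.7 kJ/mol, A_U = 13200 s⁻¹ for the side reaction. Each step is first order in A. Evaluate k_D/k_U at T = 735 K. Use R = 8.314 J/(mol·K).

7.17

k_D/k_U = (A_D/A_U)·exp[−(E_D−E_U)/(RT)] = (A_D/A_U)·exp[(E_U−E_D)/(RT)].
(E_U−E_D)/(RT) = (70.7−132)×10³/(8.314×735) = -61300/6111 = -10.03.
k_D/k_U = (2.15×10^9/13200)·exp(-10.03) = 1.629×10^5 × 4.399×10^-5 = 7.17.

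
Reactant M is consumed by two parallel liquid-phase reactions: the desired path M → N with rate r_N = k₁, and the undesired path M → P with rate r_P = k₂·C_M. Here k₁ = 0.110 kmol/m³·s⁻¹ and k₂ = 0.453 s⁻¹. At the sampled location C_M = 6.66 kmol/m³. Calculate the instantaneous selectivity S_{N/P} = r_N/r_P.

0.0365

S_{N/P} = r_N/r_P = (k₁)/(k₂·C_M) = (k₁/k₂)·C_M⁻¹.
= (0.110) / (0.453×6.660) = 0.1100/3.017 = 0.0365.
The undesired path is higher order in M, so low C_M (CSTR or dilute feed) favours N.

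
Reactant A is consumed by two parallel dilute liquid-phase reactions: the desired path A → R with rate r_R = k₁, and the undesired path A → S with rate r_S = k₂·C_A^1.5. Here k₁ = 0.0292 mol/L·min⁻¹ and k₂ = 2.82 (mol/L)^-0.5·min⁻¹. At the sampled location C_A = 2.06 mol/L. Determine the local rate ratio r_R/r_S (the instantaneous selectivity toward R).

S_{R/S} = r_R/r_S = (k₁)/(k₂·C_A^1.5) = (k₁/k₂)·C_A^-1.5.
= (0.0292) / (2.82×2.060^1.5) = 0.02920/8.338 = 0.00350.
The undesired path is higher order in A, so low C_A (CSTR or dilute feed) favours R.

0.00350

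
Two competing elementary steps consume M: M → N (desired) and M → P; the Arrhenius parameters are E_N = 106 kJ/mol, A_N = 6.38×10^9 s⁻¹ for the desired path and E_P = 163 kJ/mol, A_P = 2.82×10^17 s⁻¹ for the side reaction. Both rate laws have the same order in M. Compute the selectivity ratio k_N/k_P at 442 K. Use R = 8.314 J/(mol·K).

With equal orders, S_{N/P} = k_N/k_P = (A_N/A_P)·exp[(E_P−E_N)/(RT)].
(E_P−E_N)/(RT) = (163−106)×10³/(8.314×442) = 57000/3675 = 15.51.
k_N/k_P = (6.38×10^9/2.82×10^17)·exp(15.51) = 2.262×10^-8 × 5.450×10^6 = 0.123.
Since E_N < E_P, lowering the temperature improves selectivity toward N.

0.123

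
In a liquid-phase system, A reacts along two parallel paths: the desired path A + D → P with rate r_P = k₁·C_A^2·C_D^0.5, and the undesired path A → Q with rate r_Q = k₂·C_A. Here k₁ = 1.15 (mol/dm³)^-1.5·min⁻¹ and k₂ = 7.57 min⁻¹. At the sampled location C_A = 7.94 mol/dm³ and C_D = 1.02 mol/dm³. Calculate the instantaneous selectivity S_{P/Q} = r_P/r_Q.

1.22

S_{P/Q} = r_P/r_Q = (k₁·C_A^2·C_D^0.5)/(k₂·C_A) = (k₁/k₂)·C_A·C_D^0.5.
= (1.15×7.940^2×1.020^0.5) / (7.57×7.940) = 73.22/60.11 = 1.22.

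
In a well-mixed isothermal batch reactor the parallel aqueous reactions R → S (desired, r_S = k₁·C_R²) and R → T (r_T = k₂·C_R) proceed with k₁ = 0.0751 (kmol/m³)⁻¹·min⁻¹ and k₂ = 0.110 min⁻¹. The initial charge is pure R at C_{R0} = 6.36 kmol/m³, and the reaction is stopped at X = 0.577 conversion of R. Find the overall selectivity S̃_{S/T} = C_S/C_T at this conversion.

2.96

C_R = C_{R0}(1−X) = 2.690 kmol/m³.
Along a PFR/batch, dC_T/dC_R = −r_T/(r_S+r_T) = −k₂/(k₂+k₁·C_R).
Integrating from C_{R0} to C_R: C_T = (0.110/0.0751)·ln[(0.110+0.0751·6.36)/(0.110+0.0751·2.69)] = 1.465·ln(0.5876/0.3120) = 0.9271 kmol/m³.
Then C_S = (C_{R0}−C_R) − C_T = 3.670 − 0.9271 = 2.743 kmol/m³.
S̃_{S/T} = C_S/C_T = 2.743/0.9271 = 2.96.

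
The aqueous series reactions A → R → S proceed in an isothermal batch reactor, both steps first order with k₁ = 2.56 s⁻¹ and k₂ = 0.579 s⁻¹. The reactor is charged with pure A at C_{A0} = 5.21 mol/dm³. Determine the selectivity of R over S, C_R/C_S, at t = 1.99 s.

0.675

The intermediate concentration in a first-order A→B→C sequence is C_R = k₁C_{A0}(e^(−k₁t) − e^(−k₂t))/(k₂−k₁).
e^(−k₁t) = e^(−2.56×1.99) = e^(−5.094) = 0.006131; e^(−k₂t) = e^(−1.152) = 0.3159.
C_R = 2.56×5.21/(0.579−2.56) × (0.006131−0.3159) = (-6.733)×(-0.3098) = 2.086 mol/dm³.
C_A = C_{A0}e^(−k₁t) = 0.03194 mol/dm³, so C_S = C_{A0}−C_A−C_R = 3.092 mol/dm³; C_R/C_S = 0.675.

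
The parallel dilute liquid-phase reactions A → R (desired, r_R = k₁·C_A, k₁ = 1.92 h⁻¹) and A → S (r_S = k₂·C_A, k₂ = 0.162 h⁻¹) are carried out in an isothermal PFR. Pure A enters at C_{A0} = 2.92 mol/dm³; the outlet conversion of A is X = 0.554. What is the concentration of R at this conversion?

C_A = C_{A0}(1−X) = 1.302 mol/dm³.
Both paths are first order in A, so the instantaneous fraction to R is constant: dC_R/d(−C_A) = k₁/(k₁+k₂) = 0.9222.
C_R = 0.9222·(C_{A0}−C_A) = 0.9222×1.618 = 1.49 mol/dm³.

1.49 mol/dm³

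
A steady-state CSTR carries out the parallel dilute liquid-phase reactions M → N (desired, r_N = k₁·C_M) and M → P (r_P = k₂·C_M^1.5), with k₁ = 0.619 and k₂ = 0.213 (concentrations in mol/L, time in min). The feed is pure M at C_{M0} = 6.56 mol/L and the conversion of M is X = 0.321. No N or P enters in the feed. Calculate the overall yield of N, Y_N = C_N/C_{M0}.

0.186

Exit C_M = C_{M0}(1−X) = 6.56×0.679 = 4.454 mol/L.
A CSTR operates uniformly at the exit composition, giving r_N = 2.757 and r_P = 2.002 (each k·C_M^n at C_M = 4.454).
Fraction of consumed M going to N: r_N/(r_N+r_P) = 0.5793.
C_N = 0.5793·C_{M0}·X = 0.5793×6.56×0.321 = 1.22 mol/L; Y_N = C_N/C_{M0} = 0.186.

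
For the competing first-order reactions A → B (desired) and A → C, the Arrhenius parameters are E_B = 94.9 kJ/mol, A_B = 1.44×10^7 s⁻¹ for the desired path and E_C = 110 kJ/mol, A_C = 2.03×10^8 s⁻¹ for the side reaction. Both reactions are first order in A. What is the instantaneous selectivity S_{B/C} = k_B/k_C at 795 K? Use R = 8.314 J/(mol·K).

With equal orders, S_{B/C} = k_B/k_C = (A_B/A_C)·exp[(E_C−E_B)/(RT)].
(E_C−E_B)/(RT) = (110−94.9)×10³/(8.314×795) = 15100/6610 = 2.285.
k_B/k_C = (1.44×10^7/2.03×10^8)·exp(2.285) = 0.07094 × 9.821 = 0.697.
Since E_B < E_C, lowering the temperature improves selectivity toward B.

0.697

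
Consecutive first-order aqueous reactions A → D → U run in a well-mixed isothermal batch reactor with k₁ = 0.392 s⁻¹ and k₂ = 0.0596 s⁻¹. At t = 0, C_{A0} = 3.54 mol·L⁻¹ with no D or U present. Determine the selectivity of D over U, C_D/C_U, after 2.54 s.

The intermediate concentration in a first-order A→B→C sequence is C_D = k₁C_{A0}(e^(−k₁t) − e^(−k₂t))/(k₂−k₁).
e^(−k₁t) = e^(−0.392×2.54) = e^(−0.9957) = 0.3695; e^(−k₂t) = e^(−0.1514) = 0.8595.
C_D = 0.392×3.54/(0.0596−0.392) × (0.3695−0.8595) = (-4.175)×(-0.4900) = 2.046 mol·L⁻¹.
C_A = C_{A0}e^(−k₁t) = 1.308 mol·L⁻¹, so C_U = C_{A0}−C_A−C_D = 0.1863 mol·L⁻¹; C_D/C_U = 11.0.

11.0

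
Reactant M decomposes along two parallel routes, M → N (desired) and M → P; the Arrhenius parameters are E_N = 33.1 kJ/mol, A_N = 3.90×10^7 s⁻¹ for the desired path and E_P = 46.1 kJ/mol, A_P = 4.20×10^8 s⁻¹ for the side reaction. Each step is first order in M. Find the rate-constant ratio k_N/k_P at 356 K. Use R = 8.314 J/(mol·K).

With equal orders, S_{N/P} = k_N/k_P = (A_N/A_P)·exp[(E_P−E_N)/(RT)].
(E_P−E_N)/(RT) = (46.1−33.1)×10³/(8.314×356) = 13000/2960 = 4.392.
k_N/k_P = (3.90×10^7/4.20×10^8)·exp(4.392) = 0.09286 × 80.82 = 7.50.

7.50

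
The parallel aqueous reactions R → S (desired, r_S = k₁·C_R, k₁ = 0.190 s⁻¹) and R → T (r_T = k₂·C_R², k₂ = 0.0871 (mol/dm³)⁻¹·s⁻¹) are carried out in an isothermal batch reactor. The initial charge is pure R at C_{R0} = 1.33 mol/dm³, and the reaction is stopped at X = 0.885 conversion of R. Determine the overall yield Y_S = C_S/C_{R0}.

C_R = C_{R0}(1−X) = 0.1530 mol/dm³.
Along a PFR/batch, dC_S/dC_R = −r_S/(r_S+r_T) = −k₁/(k₁+k₂·C_R).
Integrating from C_{R0} to C_R: C_S = (0.190/0.0871)·ln[(0.190+0.0871·1.33)/(0.190+0.0871·0.153)] = 2.181·ln(0.3058/0.2033) = 0.8906 mol/dm³.
Y_S = C_S/C_{R0} = 0.8906/1.33 = 0.670.

0.670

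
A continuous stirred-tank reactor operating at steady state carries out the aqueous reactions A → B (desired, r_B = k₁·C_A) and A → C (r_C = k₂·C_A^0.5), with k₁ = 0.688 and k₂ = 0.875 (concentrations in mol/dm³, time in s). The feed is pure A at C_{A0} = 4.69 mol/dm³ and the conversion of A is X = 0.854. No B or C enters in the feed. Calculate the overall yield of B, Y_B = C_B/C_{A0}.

Exit C_A = C_{A0}(1−X) = 4.69×0.146 = 0.6847 mol/dm³.
Rates in a CSTR are evaluated at the outlet concentration: r_B = 0.688×0.6847 = 0.4711, r_C = 0.875×0.6847^0.5 = 0.7241.
Fraction of consumed A going to B: r_B/(r_B+r_C) = 0.3942.
C_B = 0.3942·C_{A0}·X = 0.3942×4.69×0.854 = 1.58 mol/dm³; Y_B = C_B/C_{A0} = 0.337.

0.337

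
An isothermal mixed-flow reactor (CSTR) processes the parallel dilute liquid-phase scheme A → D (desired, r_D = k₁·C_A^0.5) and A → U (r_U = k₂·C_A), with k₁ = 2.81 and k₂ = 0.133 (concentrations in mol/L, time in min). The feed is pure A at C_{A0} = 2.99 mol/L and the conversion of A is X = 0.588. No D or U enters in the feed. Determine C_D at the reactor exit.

Exit C_A = C_{A0}(1−X) = 2.99×0.412 = 1.232 mol/L.
A CSTR operates uniformly at the exit composition, giving r_D = 3.119 and r_U = 0.1638 (each k·C_A^n at C_A = 1.232).
Fraction of consumed A going to D: r_D/(r_D+r_U) = 0.9501.
C_D = 0.9501·C_{A0}·X = 0.9501×2.99×0.588 = 1.67 mol/L.

1.67 mol/L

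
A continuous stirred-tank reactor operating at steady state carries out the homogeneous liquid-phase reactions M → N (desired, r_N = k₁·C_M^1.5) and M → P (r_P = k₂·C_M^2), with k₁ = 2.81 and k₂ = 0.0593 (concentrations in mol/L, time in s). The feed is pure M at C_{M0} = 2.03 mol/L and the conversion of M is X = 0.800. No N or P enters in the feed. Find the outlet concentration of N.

1.60 mol/L

Exit C_M = C_{M0}(1−X) = 2.03×0.200 = 0.4060 mol/L.
In a CSTR the entire volume is at exit conditions, so r_N = 2.81×0.4060^1.5 = 0.7269 and r_P = 0.0593×0.4060^2 = 0.009775.
Fraction of consumed M going to N: r_N/(r_N+r_P) = 0.9867.
C_N = 0.9867·C_{M0}·X = 0.9867×2.03×0.800 = 1.60 mol/L.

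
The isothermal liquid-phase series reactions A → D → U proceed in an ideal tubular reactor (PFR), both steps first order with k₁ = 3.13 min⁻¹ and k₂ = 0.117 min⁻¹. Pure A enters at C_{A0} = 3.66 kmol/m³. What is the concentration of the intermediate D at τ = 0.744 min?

For first-order series with pure A initially, C_D(τ) = k₁C_{A0}/(k₂−k₁)·(e^(−k₁τ) − e^(−k₂τ)).
e^(−k₁τ) = e^(−3.13×0.744) = e^(−2.329) = 0.09742; e^(−k₂τ) = e^(−0.08705) = 0.9166.
C_D = 3.13×3.66/(0.117−3.13) × (0.09742−0.9166) = (-3.802)×(-0.8192) = 3.115 kmol/m³.

3.11 kmol/m³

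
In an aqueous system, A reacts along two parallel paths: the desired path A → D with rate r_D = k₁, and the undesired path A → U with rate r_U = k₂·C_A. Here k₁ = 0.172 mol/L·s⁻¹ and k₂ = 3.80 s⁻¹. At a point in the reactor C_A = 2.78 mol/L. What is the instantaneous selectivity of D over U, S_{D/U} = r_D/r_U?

0.0163

S_{D/U} = r_D/r_U = (k₁)/(k₂·C_A) = (k₁/k₂)·C_A⁻¹.
= (0.172) / (3.80×2.780) = 0.1720/10.56 = 0.0163.
The undesired path is higher order in A, so low C_A (CSTR or dilute feed) favours D.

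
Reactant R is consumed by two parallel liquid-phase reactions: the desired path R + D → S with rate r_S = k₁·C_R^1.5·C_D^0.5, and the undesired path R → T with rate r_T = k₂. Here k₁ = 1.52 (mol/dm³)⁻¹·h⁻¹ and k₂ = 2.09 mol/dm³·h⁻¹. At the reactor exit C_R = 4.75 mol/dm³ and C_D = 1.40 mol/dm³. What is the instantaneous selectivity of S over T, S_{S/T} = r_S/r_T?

8.91

S_{S/T} = r_S/r_T = (k₁·C_R^1.5·C_D^0.5)/(k₂) = (k₁/k₂)·C_R^1.5·C_D^0.5.
= (1.52×4.750^1.5×1.400^0.5) / (2.09) = 18.62/2.090 = 8.91.
Since the desired path is higher order in R, keeping C_R high (PFR or concentrated feed) favours S.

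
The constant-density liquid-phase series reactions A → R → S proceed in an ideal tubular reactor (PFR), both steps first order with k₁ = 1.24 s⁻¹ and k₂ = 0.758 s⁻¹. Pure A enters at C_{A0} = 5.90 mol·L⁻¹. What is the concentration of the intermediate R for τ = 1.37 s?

The intermediate concentration in a first-order A→B→C sequence is C_R = k₁C_{A0}(e^(−k₁τ) − e^(−k₂τ))/(k₂−k₁).
e^(−k₁τ) = e^(−1.24×1.37) = e^(−1.699) = 0.1829; e^(−k₂τ) = e^(−1.038) = 0.3540.
C_R = 1.24×5.90/(0.758−1.24) × (0.1829−0.3540) = (-15.18)×(-0.1711) = 2.597 mol·L⁻¹.

2.60 mol·L⁻¹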